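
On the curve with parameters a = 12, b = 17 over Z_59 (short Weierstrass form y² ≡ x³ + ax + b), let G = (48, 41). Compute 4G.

(52, 11)

Double-and-add on 4 = (100)₂. Start with G = (48, 41) for the leading 1-bit.
double: tangent at (48, 41): λ = (3·48² + 12)/(2·41) ≡ 21/23. 23⁻¹ ≡ 18 (mod 59), so λ ≡ 21·18 ≡ 24.
  x = λ² - 48 - 48 = 576 - 96 ≡ 8; y = λ·(48 - 8) - 41 ≡ 34. → (8, 34)
double: tangent at (8, 34): λ = (3·8² + 12)/(2·34) ≡ 27/9. 9⁻¹ ≡ 46 (mod 59), so λ ≡ 27·46 ≡ 3.
  x = λ² - 8 - 8 = 9 - 16 ≡ 52; y = λ·(8 - 52) - 34 ≡ 11. → (52, 11)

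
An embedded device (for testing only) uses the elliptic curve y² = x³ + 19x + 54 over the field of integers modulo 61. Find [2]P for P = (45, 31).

(7, 46)

tangent at (45, 31): λ = (3·45² + 19)/(2·31) ≡ 55/1. 1⁻¹ ≡ 1 (mod 61) since 1·1 = 1 ≡ 1, so λ ≡ 55·1 ≡ 55.
  x = λ² - 45 - 45 = 3025 - 90 ≡ 7; y = λ·(45 - 7) - 31 ≡ 46. → (7, 46)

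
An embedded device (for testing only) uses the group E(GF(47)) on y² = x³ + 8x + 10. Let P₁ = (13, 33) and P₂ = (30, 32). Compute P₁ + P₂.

(31, 4)

(13, 33) + (30, 32). λ = (32 - 33)/(30 - 13) ≡ 46/17 mod 47. 17⁻¹ ≡ 36 (mod 47), so λ ≡ 11.
  x = λ² - 13 - 30 = 121 - 43 ≡ 31; y = λ·(13 - 31) - 33 ≡ 4. → (31, 4)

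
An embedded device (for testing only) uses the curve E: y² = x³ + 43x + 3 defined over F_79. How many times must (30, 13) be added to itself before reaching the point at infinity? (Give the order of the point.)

2P: tangent at (30, 13): λ = (3·30² + 43)/(2·13) ≡ 57/26. 26⁻¹ ≡ 76 (mod 79) since 26·76 = 1976 ≡ 1, so λ ≡ 57·76 ≡ 66.
  x = λ² - 30 - 30 = 4356 - 60 ≡ 30; y = λ·(30 - 30) - 13 ≡ 66. → (30, 66)
3P: (30, 66) + (30, 13): same x and y₁ ≡ -y₂, so the sum is the point at infinity.
3P = the point at infinity, so the order is 3.

3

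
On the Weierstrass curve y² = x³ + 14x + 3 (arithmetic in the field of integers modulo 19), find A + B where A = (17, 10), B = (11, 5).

(17, 10) + (11, 5). λ = (5 - 10)/(11 - 17) ≡ 14/13 mod 19. 13⁻¹ ≡ 3 (mod 19), so λ ≡ 4.
  x = λ² - 17 - 11 = 16 - 28 ≡ 7; y = λ·(17 - 7) - 10 ≡ 11. → (7, 11)

(7, 11)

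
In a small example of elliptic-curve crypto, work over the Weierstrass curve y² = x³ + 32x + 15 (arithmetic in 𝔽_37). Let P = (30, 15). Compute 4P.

(7, 8)

Double-and-add on 4 = (100)₂. Start with P = (30, 15) for the leading 1-bit.
double: tangent at (30, 15): λ = (3·30² + 32)/(2·15) ≡ 31/30. 30⁻¹ ≡ 21 (mod 37), so λ ≡ 31·21 ≡ 22.
  x = λ² - 30 - 30 = 484 - 60 ≡ 17; y = λ·(30 - 17) - 15 ≡ 12. → (17, 12)
double: tangent at (17, 12): λ = (3·17² + 32)/(2·12) ≡ 11/24. 24⁻¹ ≡ 17 (mod 37), so λ ≡ 11·17 ≡ 2.
  x = λ² - 17 - 17 = 4 - 34 ≡ 7; y = λ·(17 - 7) - 12 ≡ 8. → (7, 8)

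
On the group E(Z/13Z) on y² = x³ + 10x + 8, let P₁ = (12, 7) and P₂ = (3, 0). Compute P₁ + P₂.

(10, 9)

(12, 7) + (3, 0). λ = (0 - 7)/(3 - 12) ≡ 6/4 mod 13. 4⁻¹ ≡ 10 (mod 13), so λ ≡ 8.
  x = λ² - 12 - 3 = 64 - 15 ≡ 10; y = λ·(12 - 10) - 7 ≡ 9. → (10, 9)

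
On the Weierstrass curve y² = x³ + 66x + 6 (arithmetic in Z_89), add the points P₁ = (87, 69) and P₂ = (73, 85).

(87, 69) + (73, 85). λ = (85 - 69)/(73 - 87) ≡ 16/75 mod 89. 75⁻¹ ≡ 19 (mod 89), so λ ≡ 37.
  x = λ² - 87 - 73 = 1369 - 160 ≡ 52; y = λ·(87 - 52) - 69 ≡ 69. → (52, 69)

(52, 69)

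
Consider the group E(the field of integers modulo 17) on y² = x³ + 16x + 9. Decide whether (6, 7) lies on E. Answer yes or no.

y² = 7² ≡ 15; x³ + 16x + 9 = 321 ≡ 15 (mod 17). 15 = 15.

yes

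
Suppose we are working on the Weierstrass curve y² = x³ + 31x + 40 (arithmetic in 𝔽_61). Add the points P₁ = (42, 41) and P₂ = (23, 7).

(21, 3)

(42, 41) + (23, 7). λ = (7 - 41)/(23 - 42) ≡ 27/42 mod 61. 42⁻¹ ≡ 16 (mod 61), so λ ≡ 5.
  x = λ² - 42 - 23 = 25 - 65 ≡ 21; y = λ·(42 - 21) - 41 ≡ 3. → (21, 3)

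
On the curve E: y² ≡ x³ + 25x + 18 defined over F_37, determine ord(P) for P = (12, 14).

4

2P: tangent at (12, 14): λ = (3·12² + 25)/(2·14) ≡ 13/28. 28⁻¹ ≡ 4 (mod 37) since 28·4 = 112 ≡ 1, so λ ≡ 13·4 ≡ 15.
  x = λ² - 12 - 12 = 225 - 24 ≡ 16; y = λ·(12 - 16) - 14 ≡ 0. → (16, 0)
3P: (16, 0) + (12, 14). λ = (14 - 0)/(12 - 16) ≡ 14/33 mod 37. 33⁻¹ ≡ 9 (mod 37), so λ ≡ 15.
  x = λ² - 16 - 12 = 225 - 28 ≡ 12; y = λ·(16 - 12) - 0 ≡ 23. → (12, 23)
4P: (12, 23) + (12, 14): same x and y₁ ≡ -y₂, so the sum is 𝒪.
4P = 𝒪, so the order is 4.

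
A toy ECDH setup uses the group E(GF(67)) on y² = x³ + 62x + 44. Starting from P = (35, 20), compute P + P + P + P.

(5, 12)

Repeated addition: build up to 4P.
2P: tangent at (35, 20): λ = (3·35² + 62)/(2·20) ≡ 52/40. 40⁻¹ ≡ 62 (mod 67) since 40·62 = 2480 ≡ 1, so λ ≡ 52·62 ≡ 8.
  x = λ² - 35 - 35 = 64 - 70 ≡ 61; y = λ·(35 - 61) - 20 ≡ 40. → (61, 40)
3P: (61, 40) + (35, 20). λ = (20 - 40)/(35 - 61) ≡ 47/41 mod 67. 41⁻¹ ≡ 18 (mod 67), so λ ≡ 42.
  x = λ² - 61 - 35 = 1764 - 96 ≡ 60; y = λ·(61 - 60) - 40 ≡ 2. → (60, 2)
4P: (60, 2) + (35, 20). λ = (20 - 2)/(35 - 60) ≡ 18/42 mod 67. 42⁻¹ ≡ 8 (mod 67) since 42·8 = 336 ≡ 1, so λ ≡ 10.
  x = λ² - 60 - 35 = 100 - 95 ≡ 5; y = λ·(60 - 5) - 2 ≡ 12. → (5, 12)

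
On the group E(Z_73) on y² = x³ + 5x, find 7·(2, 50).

(18, 3)

Write Q = (2, 50).
Repeated addition: build up to 7Q.
2Q: tangent at (2, 50): λ = (3·2² + 5)/(2·50) ≡ 17/27. 27⁻¹ ≡ 46 (mod 73) since 27·46 = 1242 ≡ 1, so λ ≡ 17·46 ≡ 52.
  x = λ² - 2 - 2 = 2704 - 4 ≡ 72; y = λ·(2 - 72) - 50 ≡ 33. → (72, 33)
3Q: (72, 33) + (2, 50). λ = (50 - 33)/(2 - 72) ≡ 17/3 mod 73. 3⁻¹ ≡ 49 (mod 73), so λ ≡ 30.
  x = λ² - 72 - 2 = 900 - 74 ≡ 23; y = λ·(72 - 23) - 33 ≡ 50. → (23, 50)
4Q: (23, 50) + (2, 50). λ = (50 - 50)/(2 - 23) ≡ 0/52 mod 73. 52⁻¹ ≡ 66 (mod 73), so λ ≡ 0.
  x = λ² - 23 - 2 = 0 - 25 ≡ 48; y = λ·(23 - 48) - 50 ≡ 23. → (48, 23)
5Q: (48, 23) + (2, 50). λ = (50 - 23)/(2 - 48) ≡ 27/27 mod 73. 27⁻¹ ≡ 46 (mod 73) since 27·46 = 1242 ≡ 1, so λ ≡ 1.
  x = λ² - 48 - 2 = 1 - 50 ≡ 24; y = λ·(48 - 24) - 23 ≡ 1. → (24, 1)
6Q: (24, 1) + (2, 50). λ = (50 - 1)/(2 - 24) ≡ 49/51 mod 73. 51⁻¹ ≡ 63 (mod 73), so λ ≡ 21.
  x = λ² - 24 - 2 = 441 - 26 ≡ 50; y = λ·(24 - 50) - 1 ≡ 37. → (50, 37)
7Q: (50, 37) + (2, 50). λ = (50 - 37)/(2 - 50) ≡ 13/25 mod 73. 25⁻¹ ≡ 38 (mod 73), so λ ≡ 56.
  x = λ² - 50 - 2 = 3136 - 52 ≡ 18; y = λ·(50 - 18) - 37 ≡ 3. → (18, 3)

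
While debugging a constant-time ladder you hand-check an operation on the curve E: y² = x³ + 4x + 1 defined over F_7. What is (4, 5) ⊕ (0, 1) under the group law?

(4, 2)

(4, 5) + (0, 1). λ = (1 - 5)/(0 - 4) ≡ 3/3 mod 7. 3⁻¹ ≡ 5 (mod 7), so λ ≡ 1.
  x = λ² - 4 - 0 = 1 - 4 ≡ 4; y = λ·(4 - 4) - 5 ≡ 2. → (4, 2)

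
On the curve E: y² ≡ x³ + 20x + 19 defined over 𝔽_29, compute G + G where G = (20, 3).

tangent at (20, 3): λ = (3·20² + 20)/(2·3) ≡ 2/6. 6⁻¹ ≡ 5 (mod 29), so λ ≡ 2·5 ≡ 10.
  x = λ² - 20 - 20 = 100 - 40 ≡ 2; y = λ·(20 - 2) - 3 ≡ 3. → (2, 3)

(2, 3)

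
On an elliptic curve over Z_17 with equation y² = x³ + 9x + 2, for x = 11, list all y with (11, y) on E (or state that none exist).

2, 15

x³ + 9x + 2 = 1432 ≡ 4 (mod 17).
Square roots of 4 mod 17: 2 and 15 (since 2² = 4 ≡ 4).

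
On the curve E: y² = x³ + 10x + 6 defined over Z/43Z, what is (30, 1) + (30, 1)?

(37, 17)

tangent at (30, 1): λ = (3·30² + 10)/(2·1) ≡ 1/2. 2⁻¹ ≡ 22 (mod 43) since 2·22 = 44 ≡ 1, so λ ≡ 1·22 ≡ 22.
  x = λ² - 30 - 30 = 484 - 60 ≡ 37; y = λ·(30 - 37) - 1 ≡ 17. → (37, 17)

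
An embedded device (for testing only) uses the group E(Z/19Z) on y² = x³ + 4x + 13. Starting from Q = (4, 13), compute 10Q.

(6, 5)

Double-and-add on 10 = (1010)₂. Start with Q = (4, 13) for the leading 1-bit.
double: tangent at (4, 13): λ = (3·4² + 4)/(2·13) ≡ 14/7. 7⁻¹ ≡ 11 (mod 19), so λ ≡ 14·11 ≡ 2.
  x = λ² - 4 - 4 = 4 - 8 ≡ 15; y = λ·(4 - 15) - 13 ≡ 3. → (15, 3)
double: tangent at (15, 3): λ = (3·15² + 4)/(2·3) ≡ 14/6. 6⁻¹ ≡ 16 (mod 19), so λ ≡ 14·16 ≡ 15.
  x = λ² - 15 - 15 = 225 - 30 ≡ 5; y = λ·(15 - 5) - 3 ≡ 14. → (5, 14)
add Q: (5, 14) + (4, 13). λ = (13 - 14)/(4 - 5) ≡ 18/18 mod 19. 18⁻¹ ≡ 18 (mod 19), so λ ≡ 1.
  x = λ² - 5 - 4 = 1 - 9 ≡ 11; y = λ·(5 - 11) - 14 ≡ 18. → (11, 18)
double: tangent at (11, 18): λ = (3·11² + 4)/(2·18) ≡ 6/17. 17⁻¹ ≡ 9 (mod 19), so λ ≡ 6·9 ≡ 16.
  x = λ² - 11 - 11 = 256 - 22 ≡ 6; y = λ·(11 - 6) - 18 ≡ 5. → (6, 5)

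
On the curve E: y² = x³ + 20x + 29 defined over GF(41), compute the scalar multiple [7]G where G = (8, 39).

Double-and-add on 7 = (111)₂. Start with G = (8, 39) for the leading 1-bit.
double: tangent at (8, 39): λ = (3·8² + 20)/(2·39) ≡ 7/37. 37⁻¹ ≡ 10 (mod 41) since 37·10 = 370 ≡ 1, so λ ≡ 7·10 ≡ 29.
  x = λ² - 8 - 8 = 841 - 16 ≡ 5; y = λ·(8 - 5) - 39 ≡ 7. → (5, 7)
add G: (5, 7) + (8, 39). λ = (39 - 7)/(8 - 5) ≡ 32/3 mod 41. 3⁻¹ ≡ 14 (mod 41), so λ ≡ 38.
  x = λ² - 5 - 8 = 1444 - 13 ≡ 37; y = λ·(5 - 37) - 7 ≡ 7. → (37, 7)
double: tangent at (37, 7): λ = (3·37² + 20)/(2·7) ≡ 27/14. 14⁻¹ ≡ 3 (mod 41) since 14·3 = 42 ≡ 1, so λ ≡ 27·3 ≡ 40.
  x = λ² - 37 - 37 = 1600 - 74 ≡ 9; y = λ·(37 - 9) - 7 ≡ 6. → (9, 6)
add G: (9, 6) + (8, 39). λ = (39 - 6)/(8 - 9) ≡ 33/40 mod 41. 40⁻¹ ≡ 40 (mod 41), so λ ≡ 8.
  x = λ² - 9 - 8 = 64 - 17 ≡ 6; y = λ·(9 - 6) - 6 ≡ 18. → (6, 18)

(6, 18)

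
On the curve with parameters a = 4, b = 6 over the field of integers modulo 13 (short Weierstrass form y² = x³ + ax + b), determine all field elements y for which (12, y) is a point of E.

1, 12

x³ + 4x + 6 = 1782 ≡ 1 (mod 13).
Square roots of 1 mod 13: 1 and 12 (since 1² = 1 ≡ 1).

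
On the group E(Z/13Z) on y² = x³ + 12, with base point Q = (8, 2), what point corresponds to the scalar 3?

(9, 0)

Repeated addition: build up to 3Q.
2Q: tangent at (8, 2): λ = (3·8² + 0)/(2·2) ≡ 10/4. 4⁻¹ ≡ 10 (mod 13), so λ ≡ 10·10 ≡ 9.
  x = λ² - 8 - 8 = 81 - 16 ≡ 0; y = λ·(8 - 0) - 2 ≡ 5. → (0, 5)
3Q: (0, 5) + (8, 2). λ = (2 - 5)/(8 - 0) ≡ 10/8 mod 13. 8⁻¹ ≡ 5 (mod 13) since 8·5 = 40 ≡ 1, so λ ≡ 11.
  x = λ² - 0 - 8 = 121 - 8 ≡ 9; y = λ·(0 - 9) - 5 ≡ 0. → (9, 0)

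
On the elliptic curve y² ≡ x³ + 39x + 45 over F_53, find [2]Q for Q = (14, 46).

(10, 2)

tangent at (14, 46): λ = (3·14² + 39)/(2·46) ≡ 44/39. 39⁻¹ ≡ 34 (mod 53) since 39·34 = 1326 ≡ 1, so λ ≡ 44·34 ≡ 12.
  x = λ² - 14 - 14 = 144 - 28 ≡ 10; y = λ·(14 - 10) - 46 ≡ 2. → (10, 2)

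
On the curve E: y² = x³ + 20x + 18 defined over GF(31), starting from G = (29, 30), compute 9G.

Double-and-add on 9 = (1001)₂. Start with G = (29, 30) for the leading 1-bit.
double: tangent at (29, 30): λ = (3·29² + 20)/(2·30) ≡ 1/29. 29⁻¹ ≡ 15 (mod 31), so λ ≡ 1·15 ≡ 15.
  x = λ² - 29 - 29 = 225 - 58 ≡ 12; y = λ·(29 - 12) - 30 ≡ 8. → (12, 8)
double: tangent at (12, 8): λ = (3·12² + 20)/(2·8) ≡ 18/16. 16⁻¹ ≡ 2 (mod 31), so λ ≡ 18·2 ≡ 5.
  x = λ² - 12 - 12 = 25 - 24 ≡ 1; y = λ·(12 - 1) - 8 ≡ 16. → (1, 16)
double: tangent at (1, 16): λ = (3·1² + 20)/(2·16) ≡ 23/1. 1⁻¹ ≡ 1 (mod 31), so λ ≡ 23·1 ≡ 23.
  x = λ² - 1 - 1 = 529 - 2 ≡ 0; y = λ·(1 - 0) - 16 ≡ 7. → (0, 7)
add G: (0, 7) + (29, 30). λ = (30 - 7)/(29 - 0) ≡ 23/29 mod 31. 29⁻¹ ≡ 15 (mod 31) since 29·15 = 435 ≡ 1, so λ ≡ 4.
  x = λ² - 0 - 29 = 16 - 29 ≡ 18; y = λ·(0 - 18) - 7 ≡ 14. → (18, 14)

(18, 14)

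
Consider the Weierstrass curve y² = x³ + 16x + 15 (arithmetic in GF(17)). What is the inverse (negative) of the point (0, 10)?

(0, 7)

-(0, 10) = (0, -10 mod 17) = (0, 7).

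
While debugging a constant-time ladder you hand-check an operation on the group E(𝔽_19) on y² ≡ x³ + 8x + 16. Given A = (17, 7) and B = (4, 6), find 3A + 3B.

(7, 15)

First 3A:
Repeated addition: build up to 3A.
2A: tangent at (17, 7): λ = (3·17² + 8)/(2·7) ≡ 1/14. 14⁻¹ ≡ 15 (mod 19) since 14·15 = 210 ≡ 1, so λ ≡ 1·15 ≡ 15.
  x = λ² - 17 - 17 = 225 - 34 ≡ 1; y = λ·(17 - 1) - 7 ≡ 5. → (1, 5)
3A: (1, 5) + (17, 7). λ = (7 - 5)/(17 - 1) ≡ 2/16 mod 19. 16⁻¹ ≡ 6 (mod 19) since 16·6 = 96 ≡ 1, so λ ≡ 12.
  x = λ² - 1 - 17 = 144 - 18 ≡ 12; y = λ·(1 - 12) - 5 ≡ 15. → (12, 15)
3A = (12, 15).
Next 3B:
Repeated addition: build up to 3B.
2B: tangent at (4, 6): λ = (3·4² + 8)/(2·6) ≡ 18/12. 12⁻¹ ≡ 8 (mod 19), so λ ≡ 18·8 ≡ 11.
  x = λ² - 4 - 4 = 121 - 8 ≡ 18; y = λ·(4 - 18) - 6 ≡ 11. → (18, 11)
3B: (18, 11) + (4, 6). λ = (6 - 11)/(4 - 18) ≡ 14/5 mod 19. 5⁻¹ ≡ 4 (mod 19) since 5·4 = 20 ≡ 1, so λ ≡ 18.
  x = λ² - 18 - 4 = 324 - 22 ≡ 17; y = λ·(18 - 17) - 11 ≡ 7. → (17, 7)
3B = (17, 7).
Finally 3A + 3B:
(12, 15) + (17, 7). λ = (7 - 15)/(17 - 12) ≡ 11/5 mod 19. 5⁻¹ ≡ 4 (mod 19) since 5·4 = 20 ≡ 1, so λ ≡ 6.
  x = λ² - 12 - 17 = 36 - 29 ≡ 7; y = λ·(12 - 7) - 15 ≡ 15. → (7, 15)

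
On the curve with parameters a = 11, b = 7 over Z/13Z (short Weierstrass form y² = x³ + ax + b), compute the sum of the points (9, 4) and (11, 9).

(9, 9)

(9, 4) + (11, 9). λ = (9 - 4)/(11 - 9) ≡ 5/2 mod 13. 2⁻¹ ≡ 7 (mod 13) since 2·7 = 14 ≡ 1, so λ ≡ 9.
  x = λ² - 9 - 11 = 81 - 20 ≡ 9; y = λ·(9 - 9) - 4 ≡ 9. → (9, 9)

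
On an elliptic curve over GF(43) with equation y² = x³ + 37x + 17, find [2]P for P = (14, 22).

tangent at (14, 22): λ = (3·14² + 37)/(2·22) ≡ 23/1. 1⁻¹ ≡ 1 (mod 43), so λ ≡ 23·1 ≡ 23.
  x = λ² - 14 - 14 = 529 - 28 ≡ 28; y = λ·(14 - 28) - 22 ≡ 0. → (28, 0)

(28, 0)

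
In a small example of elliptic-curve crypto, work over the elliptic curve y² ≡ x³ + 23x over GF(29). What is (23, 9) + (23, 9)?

tangent at (23, 9): λ = (3·23² + 23)/(2·9) ≡ 15/18. 18⁻¹ ≡ 21 (mod 29) since 18·21 = 378 ≡ 1, so λ ≡ 15·21 ≡ 25.
  x = λ² - 23 - 23 = 625 - 46 ≡ 28; y = λ·(23 - 28) - 9 ≡ 11. → (28, 11)

(28, 11)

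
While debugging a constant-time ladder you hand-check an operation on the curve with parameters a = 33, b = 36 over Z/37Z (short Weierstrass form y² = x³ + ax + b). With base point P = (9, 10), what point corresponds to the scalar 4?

Repeated addition: build up to 4P.
2P: tangent at (9, 10): λ = (3·9² + 33)/(2·10) ≡ 17/20. 20⁻¹ ≡ 13 (mod 37) since 20·13 = 260 ≡ 1, so λ ≡ 17·13 ≡ 36.
  x = λ² - 9 - 9 = 1296 - 18 ≡ 20; y = λ·(9 - 20) - 10 ≡ 1. → (20, 1)
3P: (20, 1) + (9, 10). λ = (10 - 1)/(9 - 20) ≡ 9/26 mod 37. 26⁻¹ ≡ 10 (mod 37) since 26·10 = 260 ≡ 1, so λ ≡ 16.
  x = λ² - 20 - 9 = 256 - 29 ≡ 5; y = λ·(20 - 5) - 1 ≡ 17. → (5, 17)
4P: (5, 17) + (9, 10). λ = (10 - 17)/(9 - 5) ≡ 30/4 mod 37. 4⁻¹ ≡ 28 (mod 37) since 4·28 = 112 ≡ 1, so λ ≡ 26.
  x = λ² - 5 - 9 = 676 - 14 ≡ 33; y = λ·(5 - 33) - 17 ≡ 32. → (33, 32)

(33, 32)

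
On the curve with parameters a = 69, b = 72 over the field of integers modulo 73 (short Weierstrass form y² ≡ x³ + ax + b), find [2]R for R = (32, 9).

tangent at (32, 9): λ = (3·32² + 69)/(2·9) ≡ 2/18. 18⁻¹ ≡ 69 (mod 73), so λ ≡ 2·69 ≡ 65.
  x = λ² - 32 - 32 = 4225 - 64 ≡ 0; y = λ·(32 - 0) - 9 ≡ 27. → (0, 27)

(0, 27)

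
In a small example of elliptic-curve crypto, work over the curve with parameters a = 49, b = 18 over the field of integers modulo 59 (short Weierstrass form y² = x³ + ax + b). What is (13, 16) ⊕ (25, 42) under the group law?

(13, 16) + (25, 42). λ = (42 - 16)/(25 - 13) ≡ 26/12 mod 59. 12⁻¹ ≡ 5 (mod 59), so λ ≡ 12.
  x = λ² - 13 - 25 = 144 - 38 ≡ 47; y = λ·(13 - 47) - 16 ≡ 48. → (47, 48)

(47, 48)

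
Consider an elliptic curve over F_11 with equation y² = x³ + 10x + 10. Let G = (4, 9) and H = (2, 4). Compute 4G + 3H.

First 4G:
Double-and-add on 4 = (100)₂. Start with G = (4, 9) for the leading 1-bit.
double: tangent at (4, 9): λ = (3·4² + 10)/(2·9) ≡ 3/7. 7⁻¹ ≡ 8 (mod 11), so λ ≡ 3·8 ≡ 2.
  x = λ² - 4 - 4 = 4 - 8 ≡ 7; y = λ·(4 - 7) - 9 ≡ 7. → (7, 7)
double: tangent at (7, 7): λ = (3·7² + 10)/(2·7) ≡ 3/3. 3⁻¹ ≡ 4 (mod 11) since 3·4 = 12 ≡ 1, so λ ≡ 3·4 ≡ 1.
  x = λ² - 7 - 7 = 1 - 14 ≡ 9; y = λ·(7 - 9) - 7 ≡ 2. → (9, 2)
4G = (9, 2).
Next 3H:
Repeated addition: build up to 3H.
2H: tangent at (2, 4): λ = (3·2² + 10)/(2·4) ≡ 0/8. 8⁻¹ ≡ 7 (mod 11), so λ ≡ 0·7 ≡ 0.
  x = λ² - 2 - 2 = 0 - 4 ≡ 7; y = λ·(2 - 7) - 4 ≡ 7. → (7, 7)
3H: (7, 7) + (2, 4). λ = (4 - 7)/(2 - 7) ≡ 8/6 mod 11. 6⁻¹ ≡ 2 (mod 11) since 6·2 = 12 ≡ 1, so λ ≡ 5.
  x = λ² - 7 - 2 = 25 - 9 ≡ 5; y = λ·(7 - 5) - 7 ≡ 3. → (5, 3)
3H = (5, 3).
Finally 4G + 3H:
(9, 2) + (5, 3). λ = (3 - 2)/(5 - 9) ≡ 1/7 mod 11. 7⁻¹ ≡ 8 (mod 11), so λ ≡ 8.
  x = λ² - 9 - 5 = 64 - 14 ≡ 6; y = λ·(9 - 6) - 2 ≡ 0. → (6, 0)

(6, 0)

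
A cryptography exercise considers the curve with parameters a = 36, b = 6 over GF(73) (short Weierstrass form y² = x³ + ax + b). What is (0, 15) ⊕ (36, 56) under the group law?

(0, 15) + (36, 56). λ = (56 - 15)/(36 - 0) ≡ 41/36 mod 73. 36⁻¹ ≡ 71 (mod 73), so λ ≡ 64.
  x = λ² - 0 - 36 = 4096 - 36 ≡ 45; y = λ·(0 - 45) - 15 ≡ 25. → (45, 25)

(45, 25)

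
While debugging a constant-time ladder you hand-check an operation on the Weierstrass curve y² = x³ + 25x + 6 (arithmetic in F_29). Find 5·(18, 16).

(26, 7)

Write P = (18, 16).
Double-and-add on 5 = (101)₂. Start with P = (18, 16) for the leading 1-bit.
double: tangent at (18, 16): λ = (3·18² + 25)/(2·16) ≡ 11/3. 3⁻¹ ≡ 10 (mod 29) since 3·10 = 30 ≡ 1, so λ ≡ 11·10 ≡ 23.
  x = λ² - 18 - 18 = 529 - 36 ≡ 0; y = λ·(18 - 0) - 16 ≡ 21. → (0, 21)
double: tangent at (0, 21): λ = (3·0² + 25)/(2·21) ≡ 25/13. 13⁻¹ ≡ 9 (mod 29) since 13·9 = 117 ≡ 1, so λ ≡ 25·9 ≡ 22.
  x = λ² - 0 - 0 = 484 - 0 ≡ 20; y = λ·(0 - 20) - 21 ≡ 3. → (20, 3)
add P: (20, 3) + (18, 16). λ = (16 - 3)/(18 - 20) ≡ 13/27 mod 29. 27⁻¹ ≡ 14 (mod 29), so λ ≡ 8.
  x = λ² - 20 - 18 = 64 - 38 ≡ 26; y = λ·(20 - 26) - 3 ≡ 7. → (26, 7)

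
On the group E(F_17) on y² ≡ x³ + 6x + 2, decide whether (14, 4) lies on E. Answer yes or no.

y² = 4² ≡ 16; x³ + 6x + 2 = 2830 ≡ 8 (mod 17). 16 ≠ 8.

no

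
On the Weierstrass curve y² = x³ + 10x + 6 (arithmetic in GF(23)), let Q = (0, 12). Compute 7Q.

(0, 11)

Repeated addition: build up to 7Q.
2Q: tangent at (0, 12): λ = (3·0² + 10)/(2·12) ≡ 10/1. 1⁻¹ ≡ 1 (mod 23), so λ ≡ 10·1 ≡ 10.
  x = λ² - 0 - 0 = 100 - 0 ≡ 8; y = λ·(0 - 8) - 12 ≡ 0. → (8, 0)
3Q: (8, 0) + (0, 12). λ = (12 - 0)/(0 - 8) ≡ 12/15 mod 23. 15⁻¹ ≡ 20 (mod 23) since 15·20 = 300 ≡ 1, so λ ≡ 10.
  x = λ² - 8 - 0 = 100 - 8 ≡ 0; y = λ·(8 - 0) - 0 ≡ 11. → (0, 11)
4Q: (0, 11) + (0, 12): same x and y₁ ≡ -y₂, so the sum is O.
5Q: O + (0, 12) = (0, 12) (identity).
6Q: tangent at (0, 12): λ = (3·0² + 10)/(2·12) ≡ 10/1. 1⁻¹ ≡ 1 (mod 23), so λ ≡ 10·1 ≡ 10.
  x = λ² - 0 - 0 = 100 - 0 ≡ 8; y = λ·(0 - 8) - 12 ≡ 0. → (8, 0)
7Q: (8, 0) + (0, 12). λ = (12 - 0)/(0 - 8) ≡ 12/15 mod 23. 15⁻¹ ≡ 20 (mod 23), so λ ≡ 10.
  x = λ² - 8 - 0 = 100 - 8 ≡ 0; y = λ·(8 - 0) - 0 ≡ 11. → (0, 11)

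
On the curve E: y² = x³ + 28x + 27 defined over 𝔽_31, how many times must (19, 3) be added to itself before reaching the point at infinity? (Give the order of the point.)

8

2P: tangent at (19, 3): λ = (3·19² + 28)/(2·3) ≡ 26/6. 6⁻¹ ≡ 26 (mod 31) since 6·26 = 156 ≡ 1, so λ ≡ 26·26 ≡ 25.
  x = λ² - 19 - 19 = 625 - 38 ≡ 29; y = λ·(19 - 29) - 3 ≡ 26. → (29, 26)
3P: (29, 26) + (19, 3). λ = (3 - 26)/(19 - 29) ≡ 8/21 mod 31. 21⁻¹ ≡ 3 (mod 31) since 21·3 = 63 ≡ 1, so λ ≡ 24.
  x = λ² - 29 - 19 = 576 - 48 ≡ 1; y = λ·(29 - 1) - 26 ≡ 26. → (1, 26)
4P: (1, 26) + (19, 3). λ = (3 - 26)/(19 - 1) ≡ 8/18 mod 31. 18⁻¹ ≡ 19 (mod 31), so λ ≡ 28.
  x = λ² - 1 - 19 = 784 - 20 ≡ 20; y = λ·(1 - 20) - 26 ≡ 0. → (20, 0)
5P: (20, 0) + (19, 3). λ = (3 - 0)/(19 - 20) ≡ 3/30 mod 31. 30⁻¹ ≡ 30 (mod 31) since 30·30 = 900 ≡ 1, so λ ≡ 28.
  x = λ² - 20 - 19 = 784 - 39 ≡ 1; y = λ·(20 - 1) - 0 ≡ 5. → (1, 5)
6P: (1, 5) + (19, 3). λ = (3 - 5)/(19 - 1) ≡ 29/18 mod 31. 18⁻¹ ≡ 19 (mod 31), so λ ≡ 24.
  x = λ² - 1 - 19 = 576 - 20 ≡ 29; y = λ·(1 - 29) - 5 ≡ 5. → (29, 5)
7P: (29, 5) + (19, 3). λ = (3 - 5)/(19 - 29) ≡ 29/21 mod 31. 21⁻¹ ≡ 3 (mod 31), so λ ≡ 25.
  x = λ² - 29 - 19 = 625 - 48 ≡ 19; y = λ·(29 - 19) - 5 ≡ 28. → (19, 28)
8P: (19, 28) + (19, 3): same x and y₁ ≡ -y₂, so the sum is the point at infinity.
8P = the point at infinity, so the order is 8.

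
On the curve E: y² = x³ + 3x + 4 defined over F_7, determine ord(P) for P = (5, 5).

2P: tangent at (5, 5): λ = (3·5² + 3)/(2·5) ≡ 1/3. 3⁻¹ ≡ 5 (mod 7), so λ ≡ 1·5 ≡ 5.
  x = λ² - 5 - 5 = 25 - 10 ≡ 1; y = λ·(5 - 1) - 5 ≡ 1. → (1, 1)
3P: (1, 1) + (5, 5). λ = (5 - 1)/(5 - 1) ≡ 4/4 mod 7. 4⁻¹ ≡ 2 (mod 7), so λ ≡ 1.
  x = λ² - 1 - 5 = 1 - 6 ≡ 2; y = λ·(1 - 2) - 1 ≡ 5. → (2, 5)
4P: (2, 5) + (5, 5). λ = (5 - 5)/(5 - 2) ≡ 0/3 mod 7. 3⁻¹ ≡ 5 (mod 7), so λ ≡ 0.
  x = λ² - 2 - 5 = 0 - 7 ≡ 0; y = λ·(2 - 0) - 5 ≡ 2. → (0, 2)
5P: (0, 2) + (5, 5). λ = (5 - 2)/(5 - 0) ≡ 3/5 mod 7. 5⁻¹ ≡ 3 (mod 7) since 5·3 = 15 ≡ 1, so λ ≡ 2.
  x = λ² - 0 - 5 = 4 - 5 ≡ 6; y = λ·(0 - 6) - 2 ≡ 0. → (6, 0)
6P: (6, 0) + (5, 5). λ = (5 - 0)/(5 - 6) ≡ 5/6 mod 7. 6⁻¹ ≡ 6 (mod 7), so λ ≡ 2.
  x = λ² - 6 - 5 = 4 - 11 ≡ 0; y = λ·(6 - 0) - 0 ≡ 5. → (0, 5)
7P: (0, 5) + (5, 5). λ = (5 - 5)/(5 - 0) ≡ 0/5 mod 7. 5⁻¹ ≡ 3 (mod 7), so λ ≡ 0.
  x = λ² - 0 - 5 = 0 - 5 ≡ 2; y = λ·(0 - 2) - 5 ≡ 2. → (2, 2)
8P: (2, 2) + (5, 5). λ = (5 - 2)/(5 - 2) ≡ 3/3 mod 7. 3⁻¹ ≡ 5 (mod 7), so λ ≡ 1.
  x = λ² - 2 - 5 = 1 - 7 ≡ 1; y = λ·(2 - 1) - 2 ≡ 6. → (1, 6)
9P: (1, 6) + (5, 5). λ = (5 - 6)/(5 - 1) ≡ 6/4 mod 7. 4⁻¹ ≡ 2 (mod 7), so λ ≡ 5.
  x = λ² - 1 - 5 = 25 - 6 ≡ 5; y = λ·(1 - 5) - 6 ≡ 2. → (5, 2)
10P: (5, 2) + (5, 5): same x and y₁ ≡ -y₂, so the sum is the point at infinity.
10P = the point at infinity, so the order is 10.

10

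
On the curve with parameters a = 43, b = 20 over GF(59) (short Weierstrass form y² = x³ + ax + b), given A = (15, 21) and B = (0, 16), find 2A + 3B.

(41, 50)

First 2A:
Repeated addition: build up to 2A.
2A: tangent at (15, 21): λ = (3·15² + 43)/(2·21) ≡ 10/42. 42⁻¹ ≡ 52 (mod 59) since 42·52 = 2184 ≡ 1, so λ ≡ 10·52 ≡ 48.
  x = λ² - 15 - 15 = 2304 - 30 ≡ 32; y = λ·(15 - 32) - 21 ≡ 48. → (32, 48)
2A = (32, 48).
Next 3B:
Repeated addition: build up to 3B.
2B: tangent at (0, 16): λ = (3·0² + 43)/(2·16) ≡ 43/32. 32⁻¹ ≡ 24 (mod 59) since 32·24 = 768 ≡ 1, so λ ≡ 43·24 ≡ 29.
  x = λ² - 0 - 0 = 841 - 0 ≡ 15; y = λ·(0 - 15) - 16 ≡ 21. → (15, 21)
3B: (15, 21) + (0, 16). λ = (16 - 21)/(0 - 15) ≡ 54/44 mod 59. 44⁻¹ ≡ 55 (mod 59), so λ ≡ 20.
  x = λ² - 15 - 0 = 400 - 15 ≡ 31; y = λ·(15 - 31) - 21 ≡ 13. → (31, 13)
3B = (31, 13).
Finally 2A + 3B:
(32, 48) + (31, 13). λ = (13 - 48)/(31 - 32) ≡ 24/58 mod 59. 58⁻¹ ≡ 58 (mod 59), so λ ≡ 35.
  x = λ² - 32 - 31 = 1225 - 63 ≡ 41; y = λ·(32 - 41) - 48 ≡ 50. → (41, 50)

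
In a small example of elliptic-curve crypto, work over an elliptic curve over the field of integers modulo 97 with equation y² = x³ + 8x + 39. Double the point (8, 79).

tangent at (8, 79): λ = (3·8² + 8)/(2·79) ≡ 6/61. 61⁻¹ ≡ 35 (mod 97), so λ ≡ 6·35 ≡ 16.
  x = λ² - 8 - 8 = 256 - 16 ≡ 46; y = λ·(8 - 46) - 79 ≡ 89. → (46, 89)

(46, 89)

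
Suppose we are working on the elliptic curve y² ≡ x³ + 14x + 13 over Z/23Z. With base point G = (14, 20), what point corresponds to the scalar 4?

Repeated addition: build up to 4G.
2G: tangent at (14, 20): λ = (3·14² + 14)/(2·20) ≡ 4/17. 17⁻¹ ≡ 19 (mod 23) since 17·19 = 323 ≡ 1, so λ ≡ 4·19 ≡ 7.
  x = λ² - 14 - 14 = 49 - 28 ≡ 21; y = λ·(14 - 21) - 20 ≡ 0. → (21, 0)
3G: (21, 0) + (14, 20). λ = (20 - 0)/(14 - 21) ≡ 20/16 mod 23. 16⁻¹ ≡ 13 (mod 23) since 16·13 = 208 ≡ 1, so λ ≡ 7.
  x = λ² - 21 - 14 = 49 - 35 ≡ 14; y = λ·(21 - 14) - 0 ≡ 3. → (14, 3)
4G: (14, 3) + (14, 20): same x and y₁ ≡ -y₂, so the sum is ∞.

O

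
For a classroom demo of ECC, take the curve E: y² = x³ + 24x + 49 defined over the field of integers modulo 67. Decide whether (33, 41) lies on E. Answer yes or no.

y² = 41² ≡ 6; x³ + 24x + 49 = 36778 ≡ 62 (mod 67). 6 ≠ 62.

no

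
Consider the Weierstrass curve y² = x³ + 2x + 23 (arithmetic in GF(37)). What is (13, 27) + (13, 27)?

tangent at (13, 27): λ = (3·13² + 2)/(2·27) ≡ 28/17. 17⁻¹ ≡ 24 (mod 37), so λ ≡ 28·24 ≡ 6.
  x = λ² - 13 - 13 = 36 - 26 ≡ 10; y = λ·(13 - 10) - 27 ≡ 28. → (10, 28)

(10, 28)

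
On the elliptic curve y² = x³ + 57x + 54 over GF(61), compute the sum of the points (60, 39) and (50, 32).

(60, 39) + (50, 32). λ = (32 - 39)/(50 - 60) ≡ 54/51 mod 61. 51⁻¹ ≡ 6 (mod 61) since 51·6 = 306 ≡ 1, so λ ≡ 19.
  x = λ² - 60 - 50 = 361 - 110 ≡ 7; y = λ·(60 - 7) - 39 ≡ 53. → (7, 53)

(7, 53)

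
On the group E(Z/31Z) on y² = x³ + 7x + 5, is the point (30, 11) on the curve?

yes

y² = 11² ≡ 28; x³ + 7x + 5 = 27215 ≡ 28 (mod 31). 28 = 28.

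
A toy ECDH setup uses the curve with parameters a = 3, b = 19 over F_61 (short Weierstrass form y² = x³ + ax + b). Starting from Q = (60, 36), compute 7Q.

(56, 60)

Double-and-add on 7 = (111)₂. Start with Q = (60, 36) for the leading 1-bit.
double: tangent at (60, 36): λ = (3·60² + 3)/(2·36) ≡ 6/11. 11⁻¹ ≡ 50 (mod 61), so λ ≡ 6·50 ≡ 56.
  x = λ² - 60 - 60 = 3136 - 120 ≡ 27; y = λ·(60 - 27) - 36 ≡ 43. → (27, 43)
add Q: (27, 43) + (60, 36). λ = (36 - 43)/(60 - 27) ≡ 54/33 mod 61. 33⁻¹ ≡ 37 (mod 61) since 33·37 = 1221 ≡ 1, so λ ≡ 46.
  x = λ² - 27 - 60 = 2116 - 87 ≡ 16; y = λ·(27 - 16) - 43 ≡ 36. → (16, 36)
double: tangent at (16, 36): λ = (3·16² + 3)/(2·36) ≡ 39/11. 11⁻¹ ≡ 50 (mod 61) since 11·50 = 550 ≡ 1, so λ ≡ 39·50 ≡ 59.
  x = λ² - 16 - 16 = 3481 - 32 ≡ 33; y = λ·(16 - 33) - 36 ≡ 59. → (33, 59)
add Q: (33, 59) + (60, 36). λ = (36 - 59)/(60 - 33) ≡ 38/27 mod 61. 27⁻¹ ≡ 52 (mod 61), so λ ≡ 24.
  x = λ² - 33 - 60 = 576 - 93 ≡ 56; y = λ·(33 - 56) - 59 ≡ 60. → (56, 60)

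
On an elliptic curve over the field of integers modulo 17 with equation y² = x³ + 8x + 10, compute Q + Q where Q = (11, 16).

(10, 11)

tangent at (11, 16): λ = (3·11² + 8)/(2·16) ≡ 14/15. 15⁻¹ ≡ 8 (mod 17) since 15·8 = 120 ≡ 1, so λ ≡ 14·8 ≡ 10.
  x = λ² - 11 - 11 = 100 - 22 ≡ 10; y = λ·(11 - 10) - 16 ≡ 11. → (10, 11)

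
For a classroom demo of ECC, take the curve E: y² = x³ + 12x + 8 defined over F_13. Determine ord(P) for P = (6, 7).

5

2P: tangent at (6, 7): λ = (3·6² + 12)/(2·7) ≡ 3/1. 1⁻¹ ≡ 1 (mod 13), so λ ≡ 3·1 ≡ 3.
  x = λ² - 6 - 6 = 9 - 12 ≡ 10; y = λ·(6 - 10) - 7 ≡ 7. → (10, 7)
3P: (10, 7) + (6, 7). λ = (7 - 7)/(6 - 10) ≡ 0/9 mod 13. 9⁻¹ ≡ 3 (mod 13) since 9·3 = 27 ≡ 1, so λ ≡ 0.
  x = λ² - 10 - 6 = 0 - 16 ≡ 10; y = λ·(10 - 10) - 7 ≡ 6. → (10, 6)
4P: (10, 6) + (6, 7). λ = (7 - 6)/(6 - 10) ≡ 1/9 mod 13. 9⁻¹ ≡ 3 (mod 13) since 9·3 = 27 ≡ 1, so λ ≡ 3.
  x = λ² - 10 - 6 = 9 - 16 ≡ 6; y = λ·(10 - 6) - 6 ≡ 6. → (6, 6)
5P: (6, 6) + (6, 7): same x and y₁ ≡ -y₂, so the sum is 𝒪.
5P = 𝒪, so the order is 5.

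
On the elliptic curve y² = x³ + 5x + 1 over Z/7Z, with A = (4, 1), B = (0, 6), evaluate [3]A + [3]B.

First 3A:
Repeated addition: build up to 3A.
2A: tangent at (4, 1): λ = (3·4² + 5)/(2·1) ≡ 4/2. 2⁻¹ ≡ 4 (mod 7), so λ ≡ 4·4 ≡ 2.
  x = λ² - 4 - 4 = 4 - 8 ≡ 3; y = λ·(4 - 3) - 1 ≡ 1. → (3, 1)
3A: (3, 1) + (4, 1). λ = (1 - 1)/(4 - 3) ≡ 0/1 mod 7. 1⁻¹ ≡ 1 (mod 7), so λ ≡ 0.
  x = λ² - 3 - 4 = 0 - 7 ≡ 0; y = λ·(3 - 0) - 1 ≡ 6. → (0, 6)
3A = (0, 6).
Next 3B:
Repeated addition: build up to 3B.
2B: tangent at (0, 6): λ = (3·0² + 5)/(2·6) ≡ 5/5. 5⁻¹ ≡ 3 (mod 7) since 5·3 = 15 ≡ 1, so λ ≡ 5·3 ≡ 1.
  x = λ² - 0 - 0 = 1 - 0 ≡ 1; y = λ·(0 - 1) - 6 ≡ 0. → (1, 0)
3B: (1, 0) + (0, 6). λ = (6 - 0)/(0 - 1) ≡ 6/6 mod 7. 6⁻¹ ≡ 6 (mod 7) since 6·6 = 36 ≡ 1, so λ ≡ 1.
  x = λ² - 1 - 0 = 1 - 1 ≡ 0; y = λ·(1 - 0) - 0 ≡ 1. → (0, 1)
3B = (0, 1).
Finally 3A + 3B:
(0, 6) + (0, 1): same x and y₁ ≡ -y₂, so the sum is ∞.

O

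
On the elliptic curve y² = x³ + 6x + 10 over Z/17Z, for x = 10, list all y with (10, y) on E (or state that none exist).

4, 13

x³ + 6x + 10 = 1070 ≡ 16 (mod 17).
Square roots of 16 mod 17: 4 and 13 (since 4² = 16 ≡ 16).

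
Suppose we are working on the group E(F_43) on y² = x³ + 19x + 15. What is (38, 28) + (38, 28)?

(3, 20)

tangent at (38, 28): λ = (3·38² + 19)/(2·28) ≡ 8/13. 13⁻¹ ≡ 10 (mod 43), so λ ≡ 8·10 ≡ 37.
  x = λ² - 38 - 38 = 1369 - 76 ≡ 3; y = λ·(38 - 3) - 28 ≡ 20. → (3, 20)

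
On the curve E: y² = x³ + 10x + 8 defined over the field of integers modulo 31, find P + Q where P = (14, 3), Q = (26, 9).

(14, 3) + (26, 9). λ = (9 - 3)/(26 - 14) ≡ 6/12 mod 31. 12⁻¹ ≡ 13 (mod 31), so λ ≡ 16.
  x = λ² - 14 - 26 = 256 - 40 ≡ 30; y = λ·(14 - 30) - 3 ≡ 20. → (30, 20)

(30, 20)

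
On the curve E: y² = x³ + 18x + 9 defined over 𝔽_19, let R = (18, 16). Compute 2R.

(0, 16)

tangent at (18, 16): λ = (3·18² + 18)/(2·16) ≡ 2/13. 13⁻¹ ≡ 3 (mod 19), so λ ≡ 2·3 ≡ 6.
  x = λ² - 18 - 18 = 36 - 36 ≡ 0; y = λ·(18 - 0) - 16 ≡ 16. → (0, 16)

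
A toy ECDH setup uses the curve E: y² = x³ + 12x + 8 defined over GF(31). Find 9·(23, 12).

(22, 15)

Write Q = (23, 12).
Double-and-add on 9 = (1001)₂. Start with Q = (23, 12) for the leading 1-bit.
double: tangent at (23, 12): λ = (3·23² + 12)/(2·12) ≡ 18/24. 24⁻¹ ≡ 22 (mod 31) since 24·22 = 528 ≡ 1, so λ ≡ 18·22 ≡ 24.
  x = λ² - 23 - 23 = 576 - 46 ≡ 3; y = λ·(23 - 3) - 12 ≡ 3. → (3, 3)
double: tangent at (3, 3): λ = (3·3² + 12)/(2·3) ≡ 8/6. 6⁻¹ ≡ 26 (mod 31), so λ ≡ 8·26 ≡ 22.
  x = λ² - 3 - 3 = 484 - 6 ≡ 13; y = λ·(3 - 13) - 3 ≡ 25. → (13, 25)
double: tangent at (13, 25): λ = (3·13² + 12)/(2·25) ≡ 23/19. 19⁻¹ ≡ 18 (mod 31) since 19·18 = 342 ≡ 1, so λ ≡ 23·18 ≡ 11.
  x = λ² - 13 - 13 = 121 - 26 ≡ 2; y = λ·(13 - 2) - 25 ≡ 3. → (2, 3)
add Q: (2, 3) + (23, 12). λ = (12 - 3)/(23 - 2) ≡ 9/21 mod 31. 21⁻¹ ≡ 3 (mod 31), so λ ≡ 27.
  x = λ² - 2 - 23 = 729 - 25 ≡ 22; y = λ·(2 - 22) - 3 ≡ 15. → (22, 15)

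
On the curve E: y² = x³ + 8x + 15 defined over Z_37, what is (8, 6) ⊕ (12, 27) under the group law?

(8, 6) + (12, 27). λ = (27 - 6)/(12 - 8) ≡ 21/4 mod 37. 4⁻¹ ≡ 28 (mod 37), so λ ≡ 33.
  x = λ² - 8 - 12 = 1089 - 20 ≡ 33; y = λ·(8 - 33) - 6 ≡ 20. → (33, 20)

(33, 20)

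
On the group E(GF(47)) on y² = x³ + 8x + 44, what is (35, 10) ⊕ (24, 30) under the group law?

(15, 22)

(35, 10) + (24, 30). λ = (30 - 10)/(24 - 35) ≡ 20/36 mod 47. 36⁻¹ ≡ 17 (mod 47) since 36·17 = 612 ≡ 1, so λ ≡ 11.
  x = λ² - 35 - 24 = 121 - 59 ≡ 15; y = λ·(35 - 15) - 10 ≡ 22. → (15, 22)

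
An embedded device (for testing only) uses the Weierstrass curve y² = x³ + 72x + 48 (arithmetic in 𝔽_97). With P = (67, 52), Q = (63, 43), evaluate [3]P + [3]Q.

(40, 80)

First 3P:
Repeated addition: build up to 3P.
2P: tangent at (67, 52): λ = (3·67² + 72)/(2·52) ≡ 56/7. 7⁻¹ ≡ 14 (mod 97), so λ ≡ 56·14 ≡ 8.
  x = λ² - 67 - 67 = 64 - 134 ≡ 27; y = λ·(67 - 27) - 52 ≡ 74. → (27, 74)
3P: (27, 74) + (67, 52). λ = (52 - 74)/(67 - 27) ≡ 75/40 mod 97. 40⁻¹ ≡ 17 (mod 97) since 40·17 = 680 ≡ 1, so λ ≡ 14.
  x = λ² - 27 - 67 = 196 - 94 ≡ 5; y = λ·(27 - 5) - 74 ≡ 40. → (5, 40)
3P = (5, 40).
Next 3Q:
Repeated addition: build up to 3Q.
2Q: tangent at (63, 43): λ = (3·63² + 72)/(2·43) ≡ 48/86. 86⁻¹ ≡ 44 (mod 97) since 86·44 = 3784 ≡ 1, so λ ≡ 48·44 ≡ 75.
  x = λ² - 63 - 63 = 5625 - 126 ≡ 67; y = λ·(63 - 67) - 43 ≡ 45. → (67, 45)
3Q: (67, 45) + (63, 43). λ = (43 - 45)/(63 - 67) ≡ 95/93 mod 97. 93⁻¹ ≡ 24 (mod 97) since 93·24 = 2232 ≡ 1, so λ ≡ 49.
  x = λ² - 67 - 63 = 2401 - 130 ≡ 40; y = λ·(67 - 40) - 45 ≡ 17. → (40, 17)
3Q = (40, 17).
Finally 3P + 3Q:
(5, 40) + (40, 17). λ = (17 - 40)/(40 - 5) ≡ 74/35 mod 97. 35⁻¹ ≡ 61 (mod 97) since 35·61 = 2135 ≡ 1, so λ ≡ 52.
  x = λ² - 5 - 40 = 2704 - 45 ≡ 40; y = λ·(5 - 40) - 40 ≡ 80. → (40, 80)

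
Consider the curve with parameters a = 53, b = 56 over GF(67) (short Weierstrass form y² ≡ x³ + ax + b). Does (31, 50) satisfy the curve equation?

y² = 50² ≡ 21; x³ + 53x + 56 = 31490 ≡ 0 (mod 67). 21 ≠ 0.

no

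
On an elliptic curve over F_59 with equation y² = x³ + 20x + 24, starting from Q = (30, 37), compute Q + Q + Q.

(1, 24)

Repeated addition: build up to 3Q.
2Q: tangent at (30, 37): λ = (3·30² + 20)/(2·37) ≡ 6/15. 15⁻¹ ≡ 4 (mod 59) since 15·4 = 60 ≡ 1, so λ ≡ 6·4 ≡ 24.
  x = λ² - 30 - 30 = 576 - 60 ≡ 44; y = λ·(30 - 44) - 37 ≡ 40. → (44, 40)
3Q: (44, 40) + (30, 37). λ = (37 - 40)/(30 - 44) ≡ 56/45 mod 59. 45⁻¹ ≡ 21 (mod 59) since 45·21 = 945 ≡ 1, so λ ≡ 55.
  x = λ² - 44 - 30 = 3025 - 74 ≡ 1; y = λ·(44 - 1) - 40 ≡ 24. → (1, 24)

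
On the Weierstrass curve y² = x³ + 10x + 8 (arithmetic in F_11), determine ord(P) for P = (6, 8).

7

2P: tangent at (6, 8): λ = (3·6² + 10)/(2·8) ≡ 8/5. 5⁻¹ ≡ 9 (mod 11), so λ ≡ 8·9 ≡ 6.
  x = λ² - 6 - 6 = 36 - 12 ≡ 2; y = λ·(6 - 2) - 8 ≡ 5. → (2, 5)
3P: (2, 5) + (6, 8). λ = (8 - 5)/(6 - 2) ≡ 3/4 mod 11. 4⁻¹ ≡ 3 (mod 11), so λ ≡ 9.
  x = λ² - 2 - 6 = 81 - 8 ≡ 7; y = λ·(2 - 7) - 5 ≡ 5. → (7, 5)
4P: (7, 5) + (6, 8). λ = (8 - 5)/(6 - 7) ≡ 3/10 mod 11. 10⁻¹ ≡ 10 (mod 11) since 10·10 = 100 ≡ 1, so λ ≡ 8.
  x = λ² - 7 - 6 = 64 - 13 ≡ 7; y = λ·(7 - 7) - 5 ≡ 6. → (7, 6)
5P: (7, 6) + (6, 8). λ = (8 - 6)/(6 - 7) ≡ 2/10 mod 11. 10⁻¹ ≡ 10 (mod 11), so λ ≡ 9.
  x = λ² - 7 - 6 = 81 - 13 ≡ 2; y = λ·(7 - 2) - 6 ≡ 6. → (2, 6)
6P: (2, 6) + (6, 8). λ = (8 - 6)/(6 - 2) ≡ 2/4 mod 11. 4⁻¹ ≡ 3 (mod 11), so λ ≡ 6.
  x = λ² - 2 - 6 = 36 - 8 ≡ 6; y = λ·(2 - 6) - 6 ≡ 3. → (6, 3)
7P: (6, 3) + (6, 8): same x and y₁ ≡ -y₂, so the sum is 𝒪.
7P = 𝒪, so the order is 7.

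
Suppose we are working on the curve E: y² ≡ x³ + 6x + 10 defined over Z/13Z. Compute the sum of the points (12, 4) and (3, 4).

(12, 4) + (3, 4). λ = (4 - 4)/(3 - 12) ≡ 0/4 mod 13. 4⁻¹ ≡ 10 (mod 13), so λ ≡ 0.
  x = λ² - 12 - 3 = 0 - 15 ≡ 11; y = λ·(12 - 11) - 4 ≡ 9. → (11, 9)

(11, 9)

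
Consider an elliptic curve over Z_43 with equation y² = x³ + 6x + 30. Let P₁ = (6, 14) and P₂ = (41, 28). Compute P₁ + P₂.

(6, 14) + (41, 28). λ = (28 - 14)/(41 - 6) ≡ 14/35 mod 43. 35⁻¹ ≡ 16 (mod 43) since 35·16 = 560 ≡ 1, so λ ≡ 9.
  x = λ² - 6 - 41 = 81 - 47 ≡ 34; y = λ·(6 - 34) - 14 ≡ 35. → (34, 35)

(34, 35)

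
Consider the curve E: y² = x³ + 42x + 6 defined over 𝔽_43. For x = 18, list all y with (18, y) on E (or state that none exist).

x³ + 42x + 6 = 6594 ≡ 15 (mod 43).
Square roots of 15 mod 43: 12 and 31 (since 12² = 144 ≡ 15).

12, 31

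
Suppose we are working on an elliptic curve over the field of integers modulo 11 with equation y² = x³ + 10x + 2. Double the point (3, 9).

(6, 5)

tangent at (3, 9): λ = (3·3² + 10)/(2·9) ≡ 4/7. 7⁻¹ ≡ 8 (mod 11), so λ ≡ 4·8 ≡ 10.
  x = λ² - 3 - 3 = 100 - 6 ≡ 6; y = λ·(3 - 6) - 9 ≡ 5. → (6, 5)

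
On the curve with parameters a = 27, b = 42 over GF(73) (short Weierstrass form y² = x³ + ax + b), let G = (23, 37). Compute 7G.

(60, 66)

Repeated addition: build up to 7G.
2G: tangent at (23, 37): λ = (3·23² + 27)/(2·37) ≡ 8/1. 1⁻¹ ≡ 1 (mod 73), so λ ≡ 8·1 ≡ 8.
  x = λ² - 23 - 23 = 64 - 46 ≡ 18; y = λ·(23 - 18) - 37 ≡ 3. → (18, 3)
3G: (18, 3) + (23, 37). λ = (37 - 3)/(23 - 18) ≡ 34/5 mod 73. 5⁻¹ ≡ 44 (mod 73) since 5·44 = 220 ≡ 1, so λ ≡ 36.
  x = λ² - 18 - 23 = 1296 - 41 ≡ 14; y = λ·(18 - 14) - 3 ≡ 68. → (14, 68)
4G: (14, 68) + (23, 37). λ = (37 - 68)/(23 - 14) ≡ 42/9 mod 73. 9⁻¹ ≡ 65 (mod 73), so λ ≡ 29.
  x = λ² - 14 - 23 = 841 - 37 ≡ 1; y = λ·(14 - 1) - 68 ≡ 17. → (1, 17)
5G: (1, 17) + (23, 37). λ = (37 - 17)/(23 - 1) ≡ 20/22 mod 73. 22⁻¹ ≡ 10 (mod 73) since 22·10 = 220 ≡ 1, so λ ≡ 54.
  x = λ² - 1 - 23 = 2916 - 24 ≡ 45; y = λ·(1 - 45) - 17 ≡ 16. → (45, 16)
6G: (45, 16) + (23, 37). λ = (37 - 16)/(23 - 45) ≡ 21/51 mod 73. 51⁻¹ ≡ 63 (mod 73) since 51·63 = 3213 ≡ 1, so λ ≡ 9.
  x = λ² - 45 - 23 = 81 - 68 ≡ 13; y = λ·(45 - 13) - 16 ≡ 53. → (13, 53)
7G: (13, 53) + (23, 37). λ = (37 - 53)/(23 - 13) ≡ 57/10 mod 73. 10⁻¹ ≡ 22 (mod 73), so λ ≡ 13.
  x = λ² - 13 - 23 = 169 - 36 ≡ 60; y = λ·(13 - 60) - 53 ≡ 66. → (60, 66)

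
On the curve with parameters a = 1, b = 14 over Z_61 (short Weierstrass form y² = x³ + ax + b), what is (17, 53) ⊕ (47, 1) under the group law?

(17, 53) + (47, 1). λ = (1 - 53)/(47 - 17) ≡ 9/30 mod 61. 30⁻¹ ≡ 59 (mod 61), so λ ≡ 43.
  x = λ² - 17 - 47 = 1849 - 64 ≡ 16; y = λ·(17 - 16) - 53 ≡ 51. → (16, 51)

(16, 51)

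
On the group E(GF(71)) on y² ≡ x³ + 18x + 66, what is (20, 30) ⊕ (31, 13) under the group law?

(20, 30) + (31, 13). λ = (13 - 30)/(31 - 20) ≡ 54/11 mod 71. 11⁻¹ ≡ 13 (mod 71), so λ ≡ 63.
  x = λ² - 20 - 31 = 3969 - 51 ≡ 13; y = λ·(20 - 13) - 30 ≡ 56. → (13, 56)

(13, 56)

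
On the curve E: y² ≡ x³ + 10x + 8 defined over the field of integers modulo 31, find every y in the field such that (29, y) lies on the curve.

x³ + 10x + 8 = 24687 ≡ 11 (mod 31).
11 is a non-residue mod 31; no y exists.

none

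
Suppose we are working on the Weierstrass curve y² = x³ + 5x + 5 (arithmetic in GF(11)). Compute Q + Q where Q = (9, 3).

tangent at (9, 3): λ = (3·9² + 5)/(2·3) ≡ 6/6. 6⁻¹ ≡ 2 (mod 11) since 6·2 = 12 ≡ 1, so λ ≡ 6·2 ≡ 1.
  x = λ² - 9 - 9 = 1 - 18 ≡ 5; y = λ·(9 - 5) - 3 ≡ 1. → (5, 1)

(5, 1)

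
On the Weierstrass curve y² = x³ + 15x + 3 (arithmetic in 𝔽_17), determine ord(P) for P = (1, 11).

2P: tangent at (1, 11): λ = (3·1² + 15)/(2·11) ≡ 1/5. 5⁻¹ ≡ 7 (mod 17), so λ ≡ 1·7 ≡ 7.
  x = λ² - 1 - 1 = 49 - 2 ≡ 13; y = λ·(1 - 13) - 11 ≡ 7. → (13, 7)
3P: (13, 7) + (1, 11). λ = (11 - 7)/(1 - 13) ≡ 4/5 mod 17. 5⁻¹ ≡ 7 (mod 17), so λ ≡ 11.
  x = λ² - 13 - 1 = 121 - 14 ≡ 5; y = λ·(13 - 5) - 7 ≡ 13. → (5, 13)
4P: (5, 13) + (1, 11). λ = (11 - 13)/(1 - 5) ≡ 15/13 mod 17. 13⁻¹ ≡ 4 (mod 17) since 13·4 = 52 ≡ 1, so λ ≡ 9.
  x = λ² - 5 - 1 = 81 - 6 ≡ 7; y = λ·(5 - 7) - 13 ≡ 3. → (7, 3)
5P: (7, 3) + (1, 11). λ = (11 - 3)/(1 - 7) ≡ 8/11 mod 17. 11⁻¹ ≡ 14 (mod 17) since 11·14 = 154 ≡ 1, so λ ≡ 10.
  x = λ² - 7 - 1 = 100 - 8 ≡ 7; y = λ·(7 - 7) - 3 ≡ 14. → (7, 14)
6P: (7, 14) + (1, 11). λ = (11 - 14)/(1 - 7) ≡ 14/11 mod 17. 11⁻¹ ≡ 14 (mod 17) since 11·14 = 154 ≡ 1, so λ ≡ 9.
  x = λ² - 7 - 1 = 81 - 8 ≡ 5; y = λ·(7 - 5) - 14 ≡ 4. → (5, 4)
7P: (5, 4) + (1, 11). λ = (11 - 4)/(1 - 5) ≡ 7/13 mod 17. 13⁻¹ ≡ 4 (mod 17) since 13·4 = 52 ≡ 1, so λ ≡ 11.
  x = λ² - 5 - 1 = 121 - 6 ≡ 13; y = λ·(5 - 13) - 4 ≡ 10. → (13, 10)
8P: (13, 10) + (1, 11). λ = (11 - 10)/(1 - 13) ≡ 1/5 mod 17. 5⁻¹ ≡ 7 (mod 17), so λ ≡ 7.
  x = λ² - 13 - 1 = 49 - 14 ≡ 1; y = λ·(13 - 1) - 10 ≡ 6. → (1, 6)
9P: (1, 6) + (1, 11): same x and y₁ ≡ -y₂, so the sum is ∞.
9P = ∞, so the order is 9.

9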